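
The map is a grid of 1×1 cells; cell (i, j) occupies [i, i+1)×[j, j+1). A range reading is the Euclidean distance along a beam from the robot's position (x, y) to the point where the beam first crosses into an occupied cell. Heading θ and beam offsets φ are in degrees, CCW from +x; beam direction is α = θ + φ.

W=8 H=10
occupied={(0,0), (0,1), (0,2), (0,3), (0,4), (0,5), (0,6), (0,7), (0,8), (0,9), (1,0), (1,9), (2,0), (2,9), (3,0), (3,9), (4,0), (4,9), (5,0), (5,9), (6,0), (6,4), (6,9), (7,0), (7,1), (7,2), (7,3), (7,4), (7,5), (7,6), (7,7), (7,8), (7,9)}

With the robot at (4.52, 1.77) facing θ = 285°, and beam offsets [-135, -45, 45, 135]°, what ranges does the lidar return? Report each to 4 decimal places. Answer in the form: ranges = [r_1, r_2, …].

beam 1: φ=-135°, α=150°
  cosα=-0.8660 sinα=0.5000 | (4,1) | tMaxX 0.6004 tMaxY 0.4600 | tΔX 1.1547 tΔY 2.0000
    t=0.4600 [y] (4,2)
    t=0.6004 [x] (3,2)
    t=1.7551 [x] (2,2)
    t=2.4600 [y] (2,3)
    t=2.9098 [x] (1,3)
    t=4.0645 [x] (0,3) — stop
  → r_1 = 4.0645
beam 2: φ=-45°, α=240°
  cosα=-0.5000 sinα=-0.8660 | (4,1) | tMaxX 1.0400 tMaxY 0.8891 | tΔX 2.0000 tΔY 1.1547
    t=0.8891 [y] (4,0) — stop
  → r_2 = 0.8891
beam 3: φ=45°, α=330°
  cosα=0.8660 sinα=-0.5000 | (4,1) | tMaxX 0.5543 tMaxY 1.5400 | tΔX 1.1547 tΔY 2.0000
    t=0.5543 [x] (5,1)
    t=1.5400 [y] (5,0) — stop
  → r_3 = 1.5400
beam 4: φ=135°, α=60°
  cosα=0.5000 sinα=0.8660 | (4,1) | tMaxX 0.9600 tMaxY 0.2656 | tΔX 2.0000 tΔY 1.1547
    t=0.2656 [y] (4,2)
    t=0.9600 [x] (5,2)
    t=1.4203 [y] (5,3)
    t=2.5750 [y] (5,4)
    t=2.9600 [x] (6,4) — stop
  → r_4 = 2.9600

ranges = [4.0645, 0.8891, 1.5400, 2.9600]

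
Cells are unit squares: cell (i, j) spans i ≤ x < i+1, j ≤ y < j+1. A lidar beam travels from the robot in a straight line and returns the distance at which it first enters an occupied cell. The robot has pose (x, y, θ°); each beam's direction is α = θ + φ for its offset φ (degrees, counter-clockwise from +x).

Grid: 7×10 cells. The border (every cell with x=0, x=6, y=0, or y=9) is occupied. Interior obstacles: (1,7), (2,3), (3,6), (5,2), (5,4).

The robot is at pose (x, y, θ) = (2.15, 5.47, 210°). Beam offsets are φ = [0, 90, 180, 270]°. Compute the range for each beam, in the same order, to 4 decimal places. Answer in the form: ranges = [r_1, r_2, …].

ranges = [1.3279, 1.6974, 1.0600, 1.7667]

beam 1: φ=0°, α=210°
  dir = (cos 210°, sin 210°) = (-0.8660, -0.5000); from cell (2,5)
  next x-line at t=0.1732, next y-line at t=0.9400; Δt_x=1.1547, Δt_y=2.0000
    x: enter (1,5) at t=0.1732
    y: enter (1,4) at t=0.9400
    x: enter (0,4) at t=1.3279 ← occupied
  → r_1 = 1.3279
beam 2: φ=90°, α=300°
  dir = (cos 300°, sin 300°) = (0.5000, -0.8660); from cell (2,5)
  next x-line at t=1.7000, next y-line at t=0.5427; Δt_x=2.0000, Δt_y=1.1547
    y: enter (2,4) at t=0.5427
    y: enter (2,3) at t=1.6974 ← occupied
  → r_2 = 1.6974
beam 3: φ=180°, α=30°
  dir = (cos 30°, sin 30°) = (0.8660, 0.5000); from cell (2,5)
  next x-line at t=0.9815, next y-line at t=1.0600; Δt_x=1.1547, Δt_y=2.0000
    x: enter (3,5) at t=0.9815
    y: enter (3,6) at t=1.0600 ← occupied
  → r_3 = 1.0600
beam 4: φ=270°, α=120°
  dir = (cos 120°, sin 120°) = (-0.5000, 0.8660); from cell (2,5)
  next x-line at t=0.3000, next y-line at t=0.6120; Δt_x=2.0000, Δt_y=1.1547
    x: enter (1,5) at t=0.3000
    y: enter (1,6) at t=0.6120
    y: enter (1,7) at t=1.7667 ← occupied
  → r_4 = 1.7667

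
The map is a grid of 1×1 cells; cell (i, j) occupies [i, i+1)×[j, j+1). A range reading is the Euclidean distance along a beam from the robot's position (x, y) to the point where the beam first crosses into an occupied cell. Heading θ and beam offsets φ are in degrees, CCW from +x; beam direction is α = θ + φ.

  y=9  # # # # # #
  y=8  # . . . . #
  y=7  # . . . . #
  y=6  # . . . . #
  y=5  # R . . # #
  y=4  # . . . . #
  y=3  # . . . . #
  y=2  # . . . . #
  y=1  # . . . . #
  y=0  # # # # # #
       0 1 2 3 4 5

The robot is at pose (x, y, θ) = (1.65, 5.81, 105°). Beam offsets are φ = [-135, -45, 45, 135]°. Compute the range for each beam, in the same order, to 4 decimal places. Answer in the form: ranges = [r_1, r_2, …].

beam 1: φ=-135°, α=330°
  direction (0.8660, -0.5000); cell (1,5); t to first gridline: x 0.4041, y 1.6200 (then +1.1547 / +2.0000)
    (2,5) via x @ 0.4041
    (3,5) via x @ 1.5588
    (3,4) via y @ 1.6200
    (4,4) via x @ 2.7135
    (4,3) via y @ 3.6200
    (5,3) via x @ 3.8682  # hit
  → r_1 = 3.8682
beam 2: φ=-45°, α=60°
  direction (0.5000, 0.8660); cell (1,5); t to first gridline: x 0.7000, y 0.2194 (then +2.0000 / +1.1547)
    (1,6) via y @ 0.2194
    (2,6) via x @ 0.7000
    (2,7) via y @ 1.3741
    (2,8) via y @ 2.5288
    (3,8) via x @ 2.7000
    (3,9) via y @ 3.6835  # hit
  → r_2 = 3.6835
beam 3: φ=45°, α=150°
  direction (-0.8660, 0.5000); cell (1,5); t to first gridline: x 0.7506, y 0.3800 (then +1.1547 / +2.0000)
    (1,6) via y @ 0.3800
    (0,6) via x @ 0.7506  # hit
  → r_3 = 0.7506
beam 4: φ=135°, α=240°
  direction (-0.5000, -0.8660); cell (1,5); t to first gridline: x 1.3000, y 0.9353 (then +2.0000 / +1.1547)
    (1,4) via y @ 0.9353
    (0,4) via x @ 1.3000  # hit
  → r_4 = 1.3000

ranges = [3.8682, 3.6835, 0.7506, 1.3000]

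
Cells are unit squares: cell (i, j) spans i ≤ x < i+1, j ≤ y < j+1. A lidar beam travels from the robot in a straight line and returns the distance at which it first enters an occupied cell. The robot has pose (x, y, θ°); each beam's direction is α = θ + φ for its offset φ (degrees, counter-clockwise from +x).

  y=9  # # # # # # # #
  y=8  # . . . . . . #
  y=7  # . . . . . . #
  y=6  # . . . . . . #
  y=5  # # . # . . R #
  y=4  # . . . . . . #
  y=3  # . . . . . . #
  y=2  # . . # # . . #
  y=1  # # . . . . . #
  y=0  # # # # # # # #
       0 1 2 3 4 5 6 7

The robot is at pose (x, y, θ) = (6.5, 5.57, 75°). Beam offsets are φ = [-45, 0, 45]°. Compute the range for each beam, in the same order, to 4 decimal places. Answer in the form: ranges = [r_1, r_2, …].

beam 1: φ=-45°, α=30°
  direction (0.8660, 0.5000); cell (6,5); t to first gridline: x 0.5774, y 0.8600 (then +1.1547 / +2.0000)
    (7,5) via x @ 0.5774  # hit
  → r_1 = 0.5774
beam 2: φ=0°, α=75°
  direction (0.2588, 0.9659); cell (6,5); t to first gridline: x 1.9319, y 0.4452 (then +3.8637 / +1.0353)
    (6,6) via y @ 0.4452
    (6,7) via y @ 1.4804
    (7,7) via x @ 1.9319  # hit
  → r_2 = 1.9319
beam 3: φ=45°, α=120°
  direction (-0.5000, 0.8660); cell (6,5); t to first gridline: x 1.0000, y 0.4965 (then +2.0000 / +1.1547)
    (6,6) via y @ 0.4965
    (5,6) via x @ 1.0000
    (5,7) via y @ 1.6512
    (5,8) via y @ 2.8059
    (4,8) via x @ 3.0000
    (4,9) via y @ 3.9606  # hit
  → r_3 = 3.9606

ranges = [0.5774, 1.9319, 3.9606]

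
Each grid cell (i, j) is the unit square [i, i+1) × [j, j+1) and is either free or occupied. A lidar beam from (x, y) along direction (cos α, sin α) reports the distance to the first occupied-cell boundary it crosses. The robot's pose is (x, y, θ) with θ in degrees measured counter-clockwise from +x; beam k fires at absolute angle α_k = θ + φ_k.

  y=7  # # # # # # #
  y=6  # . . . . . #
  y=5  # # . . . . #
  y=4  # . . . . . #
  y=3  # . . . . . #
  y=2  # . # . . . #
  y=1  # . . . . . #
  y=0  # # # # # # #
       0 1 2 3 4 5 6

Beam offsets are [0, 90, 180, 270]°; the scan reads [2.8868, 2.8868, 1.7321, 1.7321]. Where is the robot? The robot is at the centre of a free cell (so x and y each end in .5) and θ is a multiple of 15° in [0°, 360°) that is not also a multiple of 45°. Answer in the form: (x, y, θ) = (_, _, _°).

The pose lattice has 28·16 = 448 candidates. Test each by forward raycasting.
  (5.5, 1.5, 150°): beam 2 = 0.5774 ≠ 2.8868 ✗
  (1.5, 3.5, 105°): beam 1 = 1.5529 ≠ 2.8868 ✗
  (5.5, 2.5, 285°): beam 1 = 1.5529 ≠ 2.8868 ✗
  (3.5, 3.5, 330°): beam 2 = 4.0415 ≠ 2.8868 ✗
  …
  (3.5, 4.5, 330°): r_1=2.8868, r_2=2.8868, r_3=1.7321, r_4=1.7321 — all match ✓
No second candidate reproduces the full scan.

(x, y, θ) = (3.5, 4.5, 330°)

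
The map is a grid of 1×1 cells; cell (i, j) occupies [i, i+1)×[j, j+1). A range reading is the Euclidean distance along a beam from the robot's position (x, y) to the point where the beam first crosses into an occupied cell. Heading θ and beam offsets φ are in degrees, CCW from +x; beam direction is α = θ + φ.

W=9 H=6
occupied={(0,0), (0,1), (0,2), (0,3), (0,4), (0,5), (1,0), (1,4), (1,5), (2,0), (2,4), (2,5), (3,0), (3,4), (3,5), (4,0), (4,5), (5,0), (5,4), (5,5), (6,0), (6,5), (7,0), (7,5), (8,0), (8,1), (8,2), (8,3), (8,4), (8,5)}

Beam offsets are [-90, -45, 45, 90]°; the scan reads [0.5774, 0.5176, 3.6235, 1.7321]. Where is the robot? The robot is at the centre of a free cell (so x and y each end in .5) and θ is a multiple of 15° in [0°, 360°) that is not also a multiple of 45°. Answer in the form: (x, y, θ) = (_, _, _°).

(x, y, θ) = (6.5, 4.5, 240°)

Candidates: 24 free-cell centres × 16 headings = 384 poses. Raycast each; keep the one whose scan matches to 4 dp.
  (6.5, 4.5, 285°): beam 1 = 0.5176 ≠ 0.5774 ✗
  (2.5, 2.5, 285°): beam 1 = 1.5529 ≠ 0.5774 ✗
  (2.5, 1.5, 15°): beam 1 = 0.5176 ≠ 0.5774 ✗
  …
  (6.5, 4.5, 240°): r_1=0.5774, r_2=0.5176, r_3=3.6235, r_4=1.7321 — all match ✓
No second candidate reproduces the full scan.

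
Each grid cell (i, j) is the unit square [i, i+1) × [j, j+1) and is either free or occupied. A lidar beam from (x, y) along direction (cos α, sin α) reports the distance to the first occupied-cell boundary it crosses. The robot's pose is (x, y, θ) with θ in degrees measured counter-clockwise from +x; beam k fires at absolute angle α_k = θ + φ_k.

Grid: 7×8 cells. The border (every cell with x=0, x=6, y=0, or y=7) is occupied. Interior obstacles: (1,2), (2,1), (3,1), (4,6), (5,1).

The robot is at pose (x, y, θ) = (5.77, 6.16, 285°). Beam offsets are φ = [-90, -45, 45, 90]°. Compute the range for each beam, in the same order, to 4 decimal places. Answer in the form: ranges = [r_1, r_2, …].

ranges = [4.9383, 4.8036, 0.2656, 0.2381]

beam 1: φ=-90°, α=195°
  dir = (cos 195°, sin 195°) = (-0.9659, -0.2588); from cell (5,6)
  next x-line at t=0.7972, next y-line at t=0.6182; Δt_x=1.0353, Δt_y=3.8637
    y: enter (5,5) at t=0.6182
    x: enter (4,5) at t=0.7972
    x: enter (3,5) at t=1.8324
    x: enter (2,5) at t=2.8677
    x: enter (1,5) at t=3.9030
    y: enter (1,4) at t=4.4819
    x: enter (0,4) at t=4.9383 ← occupied
  → r_1 = 4.9383
beam 2: φ=-45°, α=240°
  dir = (cos 240°, sin 240°) = (-0.5000, -0.8660); from cell (5,6)
  next x-line at t=1.5400, next y-line at t=0.1848; Δt_x=2.0000, Δt_y=1.1547
    y: enter (5,5) at t=0.1848
    y: enter (5,4) at t=1.3395
    x: enter (4,4) at t=1.5400
    y: enter (4,3) at t=2.4942
    x: enter (3,3) at t=3.5400
    y: enter (3,2) at t=3.6489
    y: enter (3,1) at t=4.8036 ← occupied
  → r_2 = 4.8036
beam 3: φ=45°, α=330°
  dir = (cos 330°, sin 330°) = (0.8660, -0.5000); from cell (5,6)
  next x-line at t=0.2656, next y-line at t=0.3200; Δt_x=1.1547, Δt_y=2.0000
    x: enter (6,6) at t=0.2656 ← occupied
  → r_3 = 0.2656
beam 4: φ=90°, α=15°
  dir = (cos 15°, sin 15°) = (0.9659, 0.2588); from cell (5,6)
  next x-line at t=0.2381, next y-line at t=3.2455; Δt_x=1.0353, Δt_y=3.8637
    x: enter (6,6) at t=0.2381 ← occupied
  → r_4 = 0.2381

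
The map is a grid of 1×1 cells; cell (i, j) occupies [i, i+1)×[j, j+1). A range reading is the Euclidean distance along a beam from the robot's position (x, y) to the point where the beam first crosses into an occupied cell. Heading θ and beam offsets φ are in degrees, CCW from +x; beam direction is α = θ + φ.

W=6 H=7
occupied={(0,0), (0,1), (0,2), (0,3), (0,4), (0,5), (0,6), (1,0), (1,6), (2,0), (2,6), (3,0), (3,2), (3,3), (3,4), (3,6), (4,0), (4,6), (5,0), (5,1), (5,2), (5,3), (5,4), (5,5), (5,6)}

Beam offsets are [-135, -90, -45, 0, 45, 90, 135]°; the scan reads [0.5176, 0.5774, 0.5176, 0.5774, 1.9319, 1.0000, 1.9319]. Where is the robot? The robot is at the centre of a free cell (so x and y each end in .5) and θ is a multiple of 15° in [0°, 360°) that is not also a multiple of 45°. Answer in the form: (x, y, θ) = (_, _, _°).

(x, y, θ) = (4.5, 5.5, 120°)

Enumerate (i+0.5, j+0.5, θ) over the 17 free cells and 16 admissible headings. For each, cast all 7 beams and compare to the given ranges.
  (1.5, 3.5, 300°): beam 3 = 1.9319 ≠ 0.5176 ✗
  (4.5, 2.5, 30°): beam 1 = 1.5529 ≠ 0.5176 ✗
  (4.5, 1.5, 255°): beam 1 = 1.0000 ≠ 0.5176 ✗
  (1.5, 2.5, 15°): beam 1 = 1.0000 ≠ 0.5176 ✗
  …
  (4.5, 5.5, 120°): r_1=0.5176, r_2=0.5774, r_3=0.5176, r_4=0.5774, r_5=1.9319, r_6=1.0000, r_7=1.9319 — all match ✓
No second candidate reproduces the full scan.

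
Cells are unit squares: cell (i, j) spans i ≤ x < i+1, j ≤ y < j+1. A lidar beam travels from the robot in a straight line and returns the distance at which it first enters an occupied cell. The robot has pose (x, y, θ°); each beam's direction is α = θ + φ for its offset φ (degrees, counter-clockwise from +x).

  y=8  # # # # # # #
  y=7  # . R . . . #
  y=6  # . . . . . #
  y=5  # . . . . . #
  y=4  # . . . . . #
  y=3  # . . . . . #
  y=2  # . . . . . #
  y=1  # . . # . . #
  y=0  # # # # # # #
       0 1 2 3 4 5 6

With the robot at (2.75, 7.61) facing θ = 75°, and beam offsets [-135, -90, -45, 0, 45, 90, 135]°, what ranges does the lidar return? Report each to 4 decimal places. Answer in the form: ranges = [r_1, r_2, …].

beam 1: φ=-135°, α=300°
  d=(0.5000,-0.8660)  start (2,7)  tX=0.5000 tY=0.7044  stride 1/|dx|=2.0000 1/|dy|=1.1547
    cross x-line → (3,7), t=0.5000
    cross y-line → (3,6), t=0.7044
    cross y-line → (3,5), t=1.8591
    cross x-line → (4,5), t=2.5000
    cross y-line → (4,4), t=3.0138
    cross y-line → (4,3), t=4.1685
    cross x-line → (5,3), t=4.5000
    cross y-line → (5,2), t=5.3232
    cross y-line → (5,1), t=6.4779
    cross x-line → (6,1), t=6.5000 (wall)
  → r_1 = 6.5000
beam 2: φ=-90°, α=345°
  d=(0.9659,-0.2588)  start (2,7)  tX=0.2588 tY=2.3569  stride 1/|dx|=1.0353 1/|dy|=3.8637
    cross x-line → (3,7), t=0.2588
    cross x-line → (4,7), t=1.2941
    cross x-line → (5,7), t=2.3294
    cross y-line → (5,6), t=2.3569
    cross x-line → (6,6), t=3.3646 (wall)
  → r_2 = 3.3646
beam 3: φ=-45°, α=30°
  d=(0.8660,0.5000)  start (2,7)  tX=0.2887 tY=0.7800  stride 1/|dx|=1.1547 1/|dy|=2.0000
    cross x-line → (3,7), t=0.2887
    cross y-line → (3,8), t=0.7800 (wall)
  → r_3 = 0.7800
beam 4: φ=0°, α=75°
  d=(0.2588,0.9659)  start (2,7)  tX=0.9659 tY=0.4038  stride 1/|dx|=3.8637 1/|dy|=1.0353
    cross y-line → (2,8), t=0.4038 (wall)
  → r_4 = 0.4038
beam 5: φ=45°, α=120°
  d=(-0.5000,0.8660)  start (2,7)  tX=1.5000 tY=0.4503  stride 1/|dx|=2.0000 1/|dy|=1.1547
    cross y-line → (2,8), t=0.4503 (wall)
  → r_5 = 0.4503
beam 6: φ=90°, α=165°
  d=(-0.9659,0.2588)  start (2,7)  tX=0.7765 tY=1.5068  stride 1/|dx|=1.0353 1/|dy|=3.8637
    cross x-line → (1,7), t=0.7765
    cross y-line → (1,8), t=1.5068 (wall)
  → r_6 = 1.5068
beam 7: φ=135°, α=210°
  d=(-0.8660,-0.5000)  start (2,7)  tX=0.8660 tY=1.2200  stride 1/|dx|=1.1547 1/|dy|=2.0000
    cross x-line → (1,7), t=0.8660
    cross y-line → (1,6), t=1.2200
    cross x-line → (0,6), t=2.0207 (wall)
  → r_7 = 2.0207

ranges = [6.5000, 3.3646, 0.7800, 0.4038, 0.4503, 1.5068, 2.0207]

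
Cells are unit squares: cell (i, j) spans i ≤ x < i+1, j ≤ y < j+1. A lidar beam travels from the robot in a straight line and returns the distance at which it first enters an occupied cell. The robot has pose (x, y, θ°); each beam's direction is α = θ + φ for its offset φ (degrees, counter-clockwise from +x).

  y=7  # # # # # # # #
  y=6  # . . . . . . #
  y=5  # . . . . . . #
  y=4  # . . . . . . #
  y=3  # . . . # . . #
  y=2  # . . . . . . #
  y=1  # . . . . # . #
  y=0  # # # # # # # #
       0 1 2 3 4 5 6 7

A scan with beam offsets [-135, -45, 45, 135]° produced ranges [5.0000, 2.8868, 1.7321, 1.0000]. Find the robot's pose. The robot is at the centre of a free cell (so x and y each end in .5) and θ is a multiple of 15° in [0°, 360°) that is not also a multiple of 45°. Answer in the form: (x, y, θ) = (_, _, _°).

(x, y, θ) = (3.5, 2.5, 255°)

The pose lattice has 34·16 = 544 candidates. Test each by forward raycasting.
  (6.5, 2.5, 30°): beam 1 = 1.5529 ≠ 5.0000 ✗
  (4.5, 4.5, 15°): beam 1 = 0.5774 ≠ 5.0000 ✗
  (5.5, 3.5, 165°): beam 1 = 1.7321 ≠ 5.0000 ✗
  …
  (3.5, 2.5, 255°): r_1=5.0000, r_2=2.8868, r_3=1.7321, r_4=1.0000 — all match ✓
Only this pose fits every beam.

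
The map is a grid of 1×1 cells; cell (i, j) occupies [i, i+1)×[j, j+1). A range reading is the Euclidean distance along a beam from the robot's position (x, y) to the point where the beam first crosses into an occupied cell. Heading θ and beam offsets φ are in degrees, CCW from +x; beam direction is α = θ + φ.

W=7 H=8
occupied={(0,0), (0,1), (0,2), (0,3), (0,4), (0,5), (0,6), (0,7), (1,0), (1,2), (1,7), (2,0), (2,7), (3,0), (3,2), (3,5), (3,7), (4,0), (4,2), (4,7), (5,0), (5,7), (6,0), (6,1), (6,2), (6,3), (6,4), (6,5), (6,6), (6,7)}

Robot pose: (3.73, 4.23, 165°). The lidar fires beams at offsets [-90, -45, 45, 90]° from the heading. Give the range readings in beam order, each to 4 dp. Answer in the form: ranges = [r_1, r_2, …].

beam 1: φ=-90°, α=75°
  dir = (cos 75°, sin 75°) = (0.2588, 0.9659); from cell (3,4)
  next x-line at t=1.0432, next y-line at t=0.7972; Δt_x=3.8637, Δt_y=1.0353
    y: enter (3,5) at t=0.7972 ← occupied
  → r_1 = 0.7972
beam 2: φ=-45°, α=120°
  dir = (cos 120°, sin 120°) = (-0.5000, 0.8660); from cell (3,4)
  next x-line at t=1.4600, next y-line at t=0.8891; Δt_x=2.0000, Δt_y=1.1547
    y: enter (3,5) at t=0.8891 ← occupied
  → r_2 = 0.8891
beam 3: φ=45°, α=210°
  dir = (cos 210°, sin 210°) = (-0.8660, -0.5000); from cell (3,4)
  next x-line at t=0.8429, next y-line at t=0.4600; Δt_x=1.1547, Δt_y=2.0000
    y: enter (3,3) at t=0.4600
    x: enter (2,3) at t=0.8429
    x: enter (1,3) at t=1.9976
    y: enter (1,2) at t=2.4600 ← occupied
  → r_3 = 2.4600
beam 4: φ=90°, α=255°
  dir = (cos 255°, sin 255°) = (-0.2588, -0.9659); from cell (3,4)
  next x-line at t=2.8205, next y-line at t=0.2381; Δt_x=3.8637, Δt_y=1.0353
    y: enter (3,3) at t=0.2381
    y: enter (3,2) at t=1.2734 ← occupied
  → r_4 = 1.2734

ranges = [0.7972, 0.8891, 2.4600, 1.2734]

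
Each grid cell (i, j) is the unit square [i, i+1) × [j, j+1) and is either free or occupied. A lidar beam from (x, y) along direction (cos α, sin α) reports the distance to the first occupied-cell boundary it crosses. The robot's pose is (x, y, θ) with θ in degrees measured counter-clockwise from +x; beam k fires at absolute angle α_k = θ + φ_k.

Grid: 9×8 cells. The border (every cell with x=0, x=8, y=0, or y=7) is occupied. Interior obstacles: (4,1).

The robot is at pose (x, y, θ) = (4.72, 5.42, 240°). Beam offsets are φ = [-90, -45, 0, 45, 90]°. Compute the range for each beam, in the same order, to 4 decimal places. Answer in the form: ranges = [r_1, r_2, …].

beam 1: φ=-90°, α=150°
  cosα=-0.8660 sinα=0.5000 | (4,5) | tMaxX 0.8314 tMaxY 1.1600 | tΔX 1.1547 tΔY 2.0000
    t=0.8314 [x] (3,5)
    t=1.1600 [y] (3,6)
    t=1.9861 [x] (2,6)
    t=3.1408 [x] (1,6)
    t=3.1600 [y] (1,7) — stop
  → r_1 = 3.1600
beam 2: φ=-45°, α=195°
  cosα=-0.9659 sinα=-0.2588 | (4,5) | tMaxX 0.7454 tMaxY 1.6228 | tΔX 1.0353 tΔY 3.8637
    t=0.7454 [x] (3,5)
    t=1.6228 [y] (3,4)
    t=1.7807 [x] (2,4)
    t=2.8160 [x] (1,4)
    t=3.8512 [x] (0,4) — stop
  → r_2 = 3.8512
beam 3: φ=0°, α=240°
  cosα=-0.5000 sinα=-0.8660 | (4,5) | tMaxX 1.4400 tMaxY 0.4850 | tΔX 2.0000 tΔY 1.1547
    t=0.4850 [y] (4,4)
    t=1.4400 [x] (3,4)
    t=1.6397 [y] (3,3)
    t=2.7944 [y] (3,2)
    t=3.4400 [x] (2,2)
    t=3.9491 [y] (2,1)
    t=5.1038 [y] (2,0) — stop
  → r_3 = 5.1038
beam 4: φ=45°, α=285°
  cosα=0.2588 sinα=-0.9659 | (4,5) | tMaxX 1.0818 tMaxY 0.4348 | tΔX 3.8637 tΔY 1.0353
    t=0.4348 [y] (4,4)
    t=1.0818 [x] (5,4)
    t=1.4701 [y] (5,3)
    t=2.5054 [y] (5,2)
    t=3.5406 [y] (5,1)
    t=4.5759 [y] (5,0) — stop
  → r_4 = 4.5759
beam 5: φ=90°, α=330°
  cosα=0.8660 sinα=-0.5000 | (4,5) | tMaxX 0.3233 tMaxY 0.8400 | tΔX 1.1547 tΔY 2.0000
    t=0.3233 [x] (5,5)
    t=0.8400 [y] (5,4)
    t=1.4780 [x] (6,4)
    t=2.6327 [x] (7,4)
    t=2.8400 [y] (7,3)
    t=3.7874 [x] (8,3) — stop
  → r_5 = 3.7874

ranges = [3.1600, 3.8512, 5.1038, 4.5759, 3.7874]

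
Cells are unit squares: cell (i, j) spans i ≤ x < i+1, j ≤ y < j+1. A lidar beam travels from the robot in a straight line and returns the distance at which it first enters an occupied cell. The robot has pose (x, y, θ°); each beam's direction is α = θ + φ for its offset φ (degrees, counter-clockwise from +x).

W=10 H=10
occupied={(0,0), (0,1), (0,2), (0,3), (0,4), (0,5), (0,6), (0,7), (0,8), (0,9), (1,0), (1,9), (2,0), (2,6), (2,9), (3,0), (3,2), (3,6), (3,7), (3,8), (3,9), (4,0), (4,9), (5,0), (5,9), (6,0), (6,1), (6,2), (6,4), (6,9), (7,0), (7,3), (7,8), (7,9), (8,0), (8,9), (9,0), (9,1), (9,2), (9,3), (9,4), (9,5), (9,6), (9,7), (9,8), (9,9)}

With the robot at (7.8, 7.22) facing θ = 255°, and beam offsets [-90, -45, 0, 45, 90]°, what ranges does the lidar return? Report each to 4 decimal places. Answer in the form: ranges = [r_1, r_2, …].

beam 1: φ=-90°, α=165°
  direction (-0.9659, 0.2588); cell (7,7); t to first gridline: x 0.8282, y 3.0137 (then +1.0353 / +3.8637)
    (6,7) via x @ 0.8282
    (5,7) via x @ 1.8635
    (4,7) via x @ 2.8988
    (4,8) via y @ 3.0137
    (3,8) via x @ 3.9340  # hit
  → r_1 = 3.9340
beam 2: φ=-45°, α=210°
  direction (-0.8660, -0.5000); cell (7,7); t to first gridline: x 0.9238, y 0.4400 (then +1.1547 / +2.0000)
    (7,6) via y @ 0.4400
    (6,6) via x @ 0.9238
    (5,6) via x @ 2.0785
    (5,5) via y @ 2.4400
    (4,5) via x @ 3.2332
    (3,5) via x @ 4.3879
    (3,4) via y @ 4.4400
    (2,4) via x @ 5.5426
    (2,3) via y @ 6.4400
    (1,3) via x @ 6.6973
    (0,3) via x @ 7.8520  # hit
  → r_2 = 7.8520
beam 3: φ=0°, α=255°
  direction (-0.2588, -0.9659); cell (7,7); t to first gridline: x 3.0910, y 0.2278 (then +3.8637 / +1.0353)
    (7,6) via y @ 0.2278
    (7,5) via y @ 1.2630
    (7,4) via y @ 2.2983
    (6,4) via x @ 3.0910  # hit
  → r_3 = 3.0910
beam 4: φ=45°, α=300°
  direction (0.5000, -0.8660); cell (7,7); t to first gridline: x 0.4000, y 0.2540 (then +2.0000 / +1.1547)
    (7,6) via y @ 0.2540
    (8,6) via x @ 0.4000
    (8,5) via y @ 1.4087
    (9,5) via x @ 2.4000  # hit
  → r_4 = 2.4000
beam 5: φ=90°, α=345°
  direction (0.9659, -0.2588); cell (7,7); t to first gridline: x 0.2071, y 0.8500 (then +1.0353 / +3.8637)
    (8,7) via x @ 0.2071
    (8,6) via y @ 0.8500
    (9,6) via x @ 1.2423  # hit
  → r_5 = 1.2423

ranges = [3.9340, 7.8520, 3.0910, 2.4000, 1.2423]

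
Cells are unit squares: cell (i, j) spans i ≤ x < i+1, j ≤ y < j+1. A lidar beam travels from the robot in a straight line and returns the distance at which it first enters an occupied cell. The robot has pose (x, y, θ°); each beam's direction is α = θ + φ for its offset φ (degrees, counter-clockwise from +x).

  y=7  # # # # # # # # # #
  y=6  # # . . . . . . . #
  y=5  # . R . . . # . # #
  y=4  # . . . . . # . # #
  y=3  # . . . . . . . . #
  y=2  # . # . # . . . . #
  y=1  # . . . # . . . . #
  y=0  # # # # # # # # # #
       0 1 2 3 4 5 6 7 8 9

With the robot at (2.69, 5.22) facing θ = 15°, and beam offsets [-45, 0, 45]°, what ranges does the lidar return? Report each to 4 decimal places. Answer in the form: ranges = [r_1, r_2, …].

beam 1: φ=-45°, α=330°
  cosα=0.8660 sinα=-0.5000 | (2,5) | tMaxX 0.3580 tMaxY 0.4400 | tΔX 1.1547 tΔY 2.0000
    t=0.3580 [x] (3,5)
    t=0.4400 [y] (3,4)
    t=1.5127 [x] (4,4)
    t=2.4400 [y] (4,3)
    t=2.6674 [x] (5,3)
    t=3.8221 [x] (6,3)
    t=4.4400 [y] (6,2)
    t=4.9768 [x] (7,2)
    t=6.1315 [x] (8,2)
    t=6.4400 [y] (8,1)
    t=7.2862 [x] (9,1) — stop
  → r_1 = 7.2862
beam 2: φ=0°, α=15°
  cosα=0.9659 sinα=0.2588 | (2,5) | tMaxX 0.3209 tMaxY 3.0137 | tΔX 1.0353 tΔY 3.8637
    t=0.3209 [x] (3,5)
    t=1.3562 [x] (4,5)
    t=2.3915 [x] (5,5)
    t=3.0137 [y] (5,6)
    t=3.4268 [x] (6,6)
    t=4.4620 [x] (7,6)
    t=5.4973 [x] (8,6)
    t=6.5326 [x] (9,6) — stop
  → r_2 = 6.5326
beam 3: φ=45°, α=60°
  cosα=0.5000 sinα=0.8660 | (2,5) | tMaxX 0.6200 tMaxY 0.9007 | tΔX 2.0000 tΔY 1.1547
    t=0.6200 [x] (3,5)
    t=0.9007 [y] (3,6)
    t=2.0554 [y] (3,7) — stop
  → r_3 = 2.0554

ranges = [7.2862, 6.5326, 2.0554]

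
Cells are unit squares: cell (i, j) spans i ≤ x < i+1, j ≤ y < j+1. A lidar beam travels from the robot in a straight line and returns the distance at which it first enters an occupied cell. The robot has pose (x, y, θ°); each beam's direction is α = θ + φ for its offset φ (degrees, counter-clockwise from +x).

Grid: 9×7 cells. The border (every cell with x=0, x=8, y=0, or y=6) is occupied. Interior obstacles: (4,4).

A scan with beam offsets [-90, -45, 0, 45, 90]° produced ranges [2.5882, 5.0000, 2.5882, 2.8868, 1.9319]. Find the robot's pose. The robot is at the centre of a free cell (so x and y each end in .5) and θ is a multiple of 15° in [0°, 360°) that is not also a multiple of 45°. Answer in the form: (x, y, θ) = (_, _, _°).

The pose lattice has 34·16 = 544 candidates. Test each by forward raycasting.
  (1.5, 2.5, 60°): beam 1 = 3.0000 ≠ 2.5882 ✗
  (4.5, 5.5, 105°): beam 1 = 1.9319 ≠ 2.5882 ✗
  (6.5, 3.5, 240°): beam 1 = 1.7321 ≠ 2.5882 ✗
  (4.5, 1.5, 75°): beam 1 = 1.9319 ≠ 2.5882 ✗
  …
  (1.5, 3.5, 15°): r_1=2.5882, r_2=5.0000, r_3=2.5882, r_4=2.8868, r_5=1.9319 — all match ✓
Only this pose fits every beam.

(x, y, θ) = (1.5, 3.5, 15°)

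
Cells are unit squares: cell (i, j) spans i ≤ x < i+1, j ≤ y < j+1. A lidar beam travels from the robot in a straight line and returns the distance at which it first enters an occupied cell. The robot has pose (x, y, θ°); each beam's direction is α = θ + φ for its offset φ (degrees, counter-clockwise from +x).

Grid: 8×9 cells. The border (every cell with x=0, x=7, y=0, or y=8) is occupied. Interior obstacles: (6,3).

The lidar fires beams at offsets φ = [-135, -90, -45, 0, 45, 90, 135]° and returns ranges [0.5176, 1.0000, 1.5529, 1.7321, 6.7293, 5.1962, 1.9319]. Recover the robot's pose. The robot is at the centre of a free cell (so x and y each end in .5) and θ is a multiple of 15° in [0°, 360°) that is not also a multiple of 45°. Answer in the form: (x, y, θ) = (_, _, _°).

Enumerate (i+0.5, j+0.5, θ) over the 41 free cells and 16 admissible headings. For each, cast all 7 beams and compare to the given ranges.
  (5.5, 7.5, 285°): beam 1 = 1.0000 ≠ 0.5176 ✗
  (1.5, 7.5, 105°): beam 1 = 6.3509 ≠ 0.5176 ✗
  (3.5, 6.5, 105°): beam 1 = 4.0415 ≠ 0.5176 ✗
  …
  (5.5, 1.5, 60°): r_1=0.5176, r_2=1.0000, r_3=1.5529, r_4=1.7321, r_5=6.7293, r_6=5.1962, r_7=1.9319 — all match ✓
Unique over the lattice → pose = (5.5, 1.5, 60°).

(x, y, θ) = (5.5, 1.5, 60°)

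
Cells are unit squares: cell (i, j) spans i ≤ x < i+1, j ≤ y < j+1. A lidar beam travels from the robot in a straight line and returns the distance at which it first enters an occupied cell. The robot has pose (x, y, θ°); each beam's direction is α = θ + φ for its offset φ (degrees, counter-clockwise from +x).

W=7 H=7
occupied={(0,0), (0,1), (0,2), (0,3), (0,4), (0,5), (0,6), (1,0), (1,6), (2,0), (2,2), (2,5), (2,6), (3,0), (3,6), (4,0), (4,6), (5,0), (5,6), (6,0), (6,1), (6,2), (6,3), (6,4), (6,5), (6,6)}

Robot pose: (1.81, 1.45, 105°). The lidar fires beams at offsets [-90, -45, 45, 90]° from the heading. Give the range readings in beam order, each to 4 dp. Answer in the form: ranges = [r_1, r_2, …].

beam 1: φ=-90°, α=15°
  dir = (cos 15°, sin 15°) = (0.9659, 0.2588); from cell (1,1)
  next x-line at t=0.1967, next y-line at t=2.1250; Δt_x=1.0353, Δt_y=3.8637
    x: enter (2,1) at t=0.1967
    x: enter (3,1) at t=1.2320
    y: enter (3,2) at t=2.1250
    x: enter (4,2) at t=2.2673
    x: enter (5,2) at t=3.3025
    x: enter (6,2) at t=4.3378 ← occupied
  → r_1 = 4.3378
beam 2: φ=-45°, α=60°
  dir = (cos 60°, sin 60°) = (0.5000, 0.8660); from cell (1,1)
  next x-line at t=0.3800, next y-line at t=0.6351; Δt_x=2.0000, Δt_y=1.1547
    x: enter (2,1) at t=0.3800
    y: enter (2,2) at t=0.6351 ← occupied
  → r_2 = 0.6351
beam 3: φ=45°, α=150°
  dir = (cos 150°, sin 150°) = (-0.8660, 0.5000); from cell (1,1)
  next x-line at t=0.9353, next y-line at t=1.1000; Δt_x=1.1547, Δt_y=2.0000
    x: enter (0,1) at t=0.9353 ← occupied
  → r_3 = 0.9353
beam 4: φ=90°, α=195°
  dir = (cos 195°, sin 195°) = (-0.9659, -0.2588); from cell (1,1)
  next x-line at t=0.8386, next y-line at t=1.7387; Δt_x=1.0353, Δt_y=3.8637
    x: enter (0,1) at t=0.8386 ← occupied
  → r_4 = 0.8386

ranges = [4.3378, 0.6351, 0.9353, 0.8386]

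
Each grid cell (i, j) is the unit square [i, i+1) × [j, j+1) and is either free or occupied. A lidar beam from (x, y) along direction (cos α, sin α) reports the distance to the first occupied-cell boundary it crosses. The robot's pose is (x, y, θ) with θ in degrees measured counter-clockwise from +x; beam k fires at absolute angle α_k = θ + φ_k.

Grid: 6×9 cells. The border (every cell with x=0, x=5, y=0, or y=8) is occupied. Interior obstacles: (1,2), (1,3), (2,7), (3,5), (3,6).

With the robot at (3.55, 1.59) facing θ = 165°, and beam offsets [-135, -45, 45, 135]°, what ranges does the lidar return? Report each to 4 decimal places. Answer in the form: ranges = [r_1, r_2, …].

beam 1: φ=-135°, α=30°
  cosα=0.8660 sinα=0.5000 | (3,1) | tMaxX 0.5196 tMaxY 0.8200 | tΔX 1.1547 tΔY 2.0000
    t=0.5196 [x] (4,1)
    t=0.8200 [y] (4,2)
    t=1.6743 [x] (5,2) — stop
  → r_1 = 1.6743
beam 2: φ=-45°, α=120°
  cosα=-0.5000 sinα=0.8660 | (3,1) | tMaxX 1.1000 tMaxY 0.4734 | tΔX 2.0000 tΔY 1.1547
    t=0.4734 [y] (3,2)
    t=1.1000 [x] (2,2)
    t=1.6281 [y] (2,3)
    t=2.7828 [y] (2,4)
    t=3.1000 [x] (1,4)
    t=3.9375 [y] (1,5)
    t=5.0922 [y] (1,6)
    t=5.1000 [x] (0,6) — stop
  → r_2 = 5.1000
beam 3: φ=45°, α=210°
  cosα=-0.8660 sinα=-0.5000 | (3,1) | tMaxX 0.6351 tMaxY 1.1800 | tΔX 1.1547 tΔY 2.0000
    t=0.6351 [x] (2,1)
    t=1.1800 [y] (2,0) — stop
  → r_3 = 1.1800
beam 4: φ=135°, α=300°
  cosα=0.5000 sinα=-0.8660 | (3,1) | tMaxX 0.9000 tMaxY 0.6813 | tΔX 2.0000 tΔY 1.1547
    t=0.6813 [y] (3,0) — stop
  → r_4 = 0.6813

ranges = [1.6743, 5.1000, 1.1800, 0.6813]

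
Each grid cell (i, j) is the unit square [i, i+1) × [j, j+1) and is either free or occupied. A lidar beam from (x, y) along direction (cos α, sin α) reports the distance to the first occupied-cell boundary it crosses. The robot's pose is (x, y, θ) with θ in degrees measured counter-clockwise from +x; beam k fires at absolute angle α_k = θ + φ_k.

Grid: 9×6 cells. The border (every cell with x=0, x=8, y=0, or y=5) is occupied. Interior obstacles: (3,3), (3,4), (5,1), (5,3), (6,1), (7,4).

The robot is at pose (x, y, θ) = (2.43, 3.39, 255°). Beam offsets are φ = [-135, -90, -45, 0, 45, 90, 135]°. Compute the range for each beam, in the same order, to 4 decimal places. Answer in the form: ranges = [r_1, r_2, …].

ranges = [1.8591, 1.4804, 1.6512, 2.4743, 2.7597, 0.5901, 0.6582]

beam 1: φ=-135°, α=120°
  dir = (cos 120°, sin 120°) = (-0.5000, 0.8660); from cell (2,3)
  next x-line at t=0.8600, next y-line at t=0.7044; Δt_x=2.0000, Δt_y=1.1547
    y: enter (2,4) at t=0.7044
    x: enter (1,4) at t=0.8600
    y: enter (1,5) at t=1.8591 ← occupied
  → r_1 = 1.8591
beam 2: φ=-90°, α=165°
  dir = (cos 165°, sin 165°) = (-0.9659, 0.2588); from cell (2,3)
  next x-line at t=0.4452, next y-line at t=2.3569; Δt_x=1.0353, Δt_y=3.8637
    x: enter (1,3) at t=0.4452
    x: enter (0,3) at t=1.4804 ← occupied
  → r_2 = 1.4804
beam 3: φ=-45°, α=210°
  dir = (cos 210°, sin 210°) = (-0.8660, -0.5000); from cell (2,3)
  next x-line at t=0.4965, next y-line at t=0.7800; Δt_x=1.1547, Δt_y=2.0000
    x: enter (1,3) at t=0.4965
    y: enter (1,2) at t=0.7800
    x: enter (0,2) at t=1.6512 ← occupied
  → r_3 = 1.6512
beam 4: φ=0°, α=255°
  dir = (cos 255°, sin 255°) = (-0.2588, -0.9659); from cell (2,3)
  next x-line at t=1.6614, next y-line at t=0.4038; Δt_x=3.8637, Δt_y=1.0353
    y: enter (2,2) at t=0.4038
    y: enter (2,1) at t=1.4390
    x: enter (1,1) at t=1.6614
    y: enter (1,0) at t=2.4743 ← occupied
  → r_4 = 2.4743
beam 5: φ=45°, α=300°
  dir = (cos 300°, sin 300°) = (0.5000, -0.8660); from cell (2,3)
  next x-line at t=1.1400, next y-line at t=0.4503; Δt_x=2.0000, Δt_y=1.1547
    y: enter (2,2) at t=0.4503
    x: enter (3,2) at t=1.1400
    y: enter (3,1) at t=1.6050
    y: enter (3,0) at t=2.7597 ← occupied
  → r_5 = 2.7597
beam 6: φ=90°, α=345°
  dir = (cos 345°, sin 345°) = (0.9659, -0.2588); from cell (2,3)
  next x-line at t=0.5901, next y-line at t=1.5068; Δt_x=1.0353, Δt_y=3.8637
    x: enter (3,3) at t=0.5901 ← occupied
  → r_6 = 0.5901
beam 7: φ=135°, α=30°
  dir = (cos 30°, sin 30°) = (0.8660, 0.5000); from cell (2,3)
  next x-line at t=0.6582, next y-line at t=1.2200; Δt_x=1.1547, Δt_y=2.0000
    x: enter (3,3) at t=0.6582 ← occupied
  → r_7 = 0.6582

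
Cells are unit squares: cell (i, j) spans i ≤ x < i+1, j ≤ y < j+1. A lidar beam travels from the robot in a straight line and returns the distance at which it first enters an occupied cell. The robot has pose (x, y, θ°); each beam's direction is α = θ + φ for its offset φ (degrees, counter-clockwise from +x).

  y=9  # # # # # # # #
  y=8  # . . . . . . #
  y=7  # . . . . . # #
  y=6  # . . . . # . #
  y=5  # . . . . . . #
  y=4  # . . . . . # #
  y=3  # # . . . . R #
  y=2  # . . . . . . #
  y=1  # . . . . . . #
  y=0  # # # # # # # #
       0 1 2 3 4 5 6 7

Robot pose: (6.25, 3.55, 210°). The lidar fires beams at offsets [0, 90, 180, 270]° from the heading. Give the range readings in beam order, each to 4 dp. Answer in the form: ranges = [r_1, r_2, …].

beam 1: φ=0°, α=210°
  direction (-0.8660, -0.5000); cell (6,3); t to first gridline: x 0.2887, y 1.1000 (then +1.1547 / +2.0000)
    (5,3) via x @ 0.2887
    (5,2) via y @ 1.1000
    (4,2) via x @ 1.4434
    (3,2) via x @ 2.5981
    (3,1) via y @ 3.1000
    (2,1) via x @ 3.7528
    (1,1) via x @ 4.9075
    (1,0) via y @ 5.1000  # hit
  → r_1 = 5.1000
beam 2: φ=90°, α=300°
  direction (0.5000, -0.8660); cell (6,3); t to first gridline: x 1.5000, y 0.6351 (then +2.0000 / +1.1547)
    (6,2) via y @ 0.6351
    (7,2) via x @ 1.5000  # hit
  → r_2 = 1.5000
beam 3: φ=180°, α=30°
  direction (0.8660, 0.5000); cell (6,3); t to first gridline: x 0.8660, y 0.9000 (then +1.1547 / +2.0000)
    (7,3) via x @ 0.8660  # hit
  → r_3 = 0.8660
beam 4: φ=270°, α=120°
  direction (-0.5000, 0.8660); cell (6,3); t to first gridline: x 0.5000, y 0.5196 (then +2.0000 / +1.1547)
    (5,3) via x @ 0.5000
    (5,4) via y @ 0.5196
    (5,5) via y @ 1.6743
    (4,5) via x @ 2.5000
    (4,6) via y @ 2.8290
    (4,7) via y @ 3.9837
    (3,7) via x @ 4.5000
    (3,8) via y @ 5.1384
    (3,9) via y @ 6.2931  # hit
  → r_4 = 6.2931

ranges = [5.1000, 1.5000, 0.8660, 6.2931]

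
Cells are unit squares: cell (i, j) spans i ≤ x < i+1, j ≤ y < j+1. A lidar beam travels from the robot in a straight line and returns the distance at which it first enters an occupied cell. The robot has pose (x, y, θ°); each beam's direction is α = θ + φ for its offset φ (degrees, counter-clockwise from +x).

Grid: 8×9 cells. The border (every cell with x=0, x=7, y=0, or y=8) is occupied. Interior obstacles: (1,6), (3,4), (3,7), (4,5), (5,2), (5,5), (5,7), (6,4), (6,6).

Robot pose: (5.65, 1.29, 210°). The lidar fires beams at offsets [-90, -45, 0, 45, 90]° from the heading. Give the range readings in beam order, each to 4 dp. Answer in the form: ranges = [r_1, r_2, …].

ranges = [0.8198, 4.8140, 0.5800, 0.3002, 0.3349]

beam 1: φ=-90°, α=120°
  dir = (cos 120°, sin 120°) = (-0.5000, 0.8660); from cell (5,1)
  next x-line at t=1.3000, next y-line at t=0.8198; Δt_x=2.0000, Δt_y=1.1547
    y: enter (5,2) at t=0.8198 ← occupied
  → r_1 = 0.8198
beam 2: φ=-45°, α=165°
  dir = (cos 165°, sin 165°) = (-0.9659, 0.2588); from cell (5,1)
  next x-line at t=0.6729, next y-line at t=2.7432; Δt_x=1.0353, Δt_y=3.8637
    x: enter (4,1) at t=0.6729
    x: enter (3,1) at t=1.7082
    y: enter (3,2) at t=2.7432
    x: enter (2,2) at t=2.7435
    x: enter (1,2) at t=3.7788
    x: enter (0,2) at t=4.8140 ← occupied
  → r_2 = 4.8140
beam 3: φ=0°, α=210°
  dir = (cos 210°, sin 210°) = (-0.8660, -0.5000); from cell (5,1)
  next x-line at t=0.7506, next y-line at t=0.5800; Δt_x=1.1547, Δt_y=2.0000
    y: enter (5,0) at t=0.5800 ← occupied
  → r_3 = 0.5800
beam 4: φ=45°, α=255°
  dir = (cos 255°, sin 255°) = (-0.2588, -0.9659); from cell (5,1)
  next x-line at t=2.5114, next y-line at t=0.3002; Δt_x=3.8637, Δt_y=1.0353
    y: enter (5,0) at t=0.3002 ← occupied
  → r_4 = 0.3002
beam 5: φ=90°, α=300°
  dir = (cos 300°, sin 300°) = (0.5000, -0.8660); from cell (5,1)
  next x-line at t=0.7000, next y-line at t=0.3349; Δt_x=2.0000, Δt_y=1.1547
    y: enter (5,0) at t=0.3349 ← occupied
  → r_5 = 0.3349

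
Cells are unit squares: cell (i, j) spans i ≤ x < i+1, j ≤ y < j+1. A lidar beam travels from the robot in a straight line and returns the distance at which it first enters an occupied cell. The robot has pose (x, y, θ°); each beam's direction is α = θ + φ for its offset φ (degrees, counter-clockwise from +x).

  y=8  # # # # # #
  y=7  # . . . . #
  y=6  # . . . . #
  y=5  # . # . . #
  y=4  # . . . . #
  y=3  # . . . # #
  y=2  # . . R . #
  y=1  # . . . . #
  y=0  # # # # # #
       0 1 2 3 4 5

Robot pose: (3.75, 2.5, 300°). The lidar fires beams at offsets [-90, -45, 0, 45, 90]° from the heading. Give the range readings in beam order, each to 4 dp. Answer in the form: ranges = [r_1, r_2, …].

beam 1: φ=-90°, α=210°
  d=(-0.8660,-0.5000)  start (3,2)  tX=0.8660 tY=1.0000  stride 1/|dx|=1.1547 1/|dy|=2.0000
    cross x-line → (2,2), t=0.8660
    cross y-line → (2,1), t=1.0000
    cross x-line → (1,1), t=2.0207
    cross y-line → (1,0), t=3.0000 (wall)
  → r_1 = 3.0000
beam 2: φ=-45°, α=255°
  d=(-0.2588,-0.9659)  start (3,2)  tX=2.8978 tY=0.5176  stride 1/|dx|=3.8637 1/|dy|=1.0353
    cross y-line → (3,1), t=0.5176
    cross y-line → (3,0), t=1.5529 (wall)
  → r_2 = 1.5529
beam 3: φ=0°, α=300°
  d=(0.5000,-0.8660)  start (3,2)  tX=0.5000 tY=0.5774  stride 1/|dx|=2.0000 1/|dy|=1.1547
    cross x-line → (4,2), t=0.5000
    cross y-line → (4,1), t=0.5774
    cross y-line → (4,0), t=1.7321 (wall)
  → r_3 = 1.7321
beam 4: φ=45°, α=345°
  d=(0.9659,-0.2588)  start (3,2)  tX=0.2588 tY=1.9319  stride 1/|dx|=1.0353 1/|dy|=3.8637
    cross x-line → (4,2), t=0.2588
    cross x-line → (5,2), t=1.2941 (wall)
  → r_4 = 1.2941
beam 5: φ=90°, α=30°
  d=(0.8660,0.5000)  start (3,2)  tX=0.2887 tY=1.0000  stride 1/|dx|=1.1547 1/|dy|=2.0000
    cross x-line → (4,2), t=0.2887
    cross y-line → (4,3), t=1.0000 (wall)
  → r_5 = 1.0000

ranges = [3.0000, 1.5529, 1.7321, 1.2941, 1.0000]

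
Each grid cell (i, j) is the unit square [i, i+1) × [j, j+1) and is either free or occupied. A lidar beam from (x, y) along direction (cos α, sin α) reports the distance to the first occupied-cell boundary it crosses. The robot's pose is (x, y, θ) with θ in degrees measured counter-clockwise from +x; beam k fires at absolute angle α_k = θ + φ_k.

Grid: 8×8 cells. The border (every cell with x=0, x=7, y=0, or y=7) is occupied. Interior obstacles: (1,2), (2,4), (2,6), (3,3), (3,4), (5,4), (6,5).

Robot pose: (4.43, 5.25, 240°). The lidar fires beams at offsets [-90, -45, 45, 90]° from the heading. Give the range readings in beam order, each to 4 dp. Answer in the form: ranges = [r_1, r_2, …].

beam 1: φ=-90°, α=150°
  cosα=-0.8660 sinα=0.5000 | (4,5) | tMaxX 0.4965 tMaxY 1.5000 | tΔX 1.1547 tΔY 2.0000
    t=0.4965 [x] (3,5)
    t=1.5000 [y] (3,6)
    t=1.6512 [x] (2,6) — stop
  → r_1 = 1.6512
beam 2: φ=-45°, α=195°
  cosα=-0.9659 sinα=-0.2588 | (4,5) | tMaxX 0.4452 tMaxY 0.9659 | tΔX 1.0353 tΔY 3.8637
    t=0.4452 [x] (3,5)
    t=0.9659 [y] (3,4) — stop
  → r_2 = 0.9659
beam 3: φ=45°, α=285°
  cosα=0.2588 sinα=-0.9659 | (4,5) | tMaxX 2.2023 tMaxY 0.2588 | tΔX 3.8637 tΔY 1.0353
    t=0.2588 [y] (4,4)
    t=1.2941 [y] (4,3)
    t=2.2023 [x] (5,3)
    t=2.3294 [y] (5,2)
    t=3.3646 [y] (5,1)
    t=4.3999 [y] (5,0) — stop
  → r_3 = 4.3999
beam 4: φ=90°, α=330°
  cosα=0.8660 sinα=-0.5000 | (4,5) | tMaxX 0.6582 tMaxY 0.5000 | tΔX 1.1547 tΔY 2.0000
    t=0.5000 [y] (4,4)
    t=0.6582 [x] (5,4) — stop
  → r_4 = 0.6582

ranges = [1.6512, 0.9659, 4.3999, 0.6582]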